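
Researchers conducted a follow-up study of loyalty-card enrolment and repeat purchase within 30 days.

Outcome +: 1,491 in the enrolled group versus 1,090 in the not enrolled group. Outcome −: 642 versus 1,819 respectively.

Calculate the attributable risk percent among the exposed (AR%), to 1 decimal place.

From the description: a = 1491, b = 642, c = 1090, d = 1819.
Risk in exposed = 1491/2133 = 0.69902; risk in unexposed = 1090/2909 = 0.37470.
RR = 0.69902/0.37470 = 1.86554
AR% = (RR − 1)/RR × 100 = (1.86554 − 1)/1.86554 × 100 = 46.3961%

46.4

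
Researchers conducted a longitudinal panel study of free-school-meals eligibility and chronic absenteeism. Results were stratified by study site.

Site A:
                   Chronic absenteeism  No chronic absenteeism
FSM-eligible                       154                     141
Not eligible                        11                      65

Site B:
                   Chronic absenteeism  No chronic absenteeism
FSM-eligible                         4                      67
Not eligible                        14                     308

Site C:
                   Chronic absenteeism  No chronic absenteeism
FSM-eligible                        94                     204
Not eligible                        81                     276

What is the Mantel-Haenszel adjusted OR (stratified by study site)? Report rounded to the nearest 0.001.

2.193

OR_MH = Σ(aᵢdᵢ/nᵢ) / Σ(bᵢcᵢ/nᵢ), where nᵢ is the stratum total.
Stratum 1 (Site A): n = 371; a·d/n = 154·65/371 = 26.9811; b·c/n = 141·11/371 = 4.1806
Stratum 2 (Site B): n = 393; a·d/n = 4·308/393 = 3.1349; b·c/n = 67·14/393 = 2.3868
Stratum 3 (Site C): n = 655; a·d/n = 94·276/655 = 39.6092; b·c/n = 204·81/655 = 25.2275
OR_MH = (26.9811 + 3.1349 + 39.6092) / (4.1806 + 2.3868 + 25.2275) = 69.7252 / 31.7948 = 2.19297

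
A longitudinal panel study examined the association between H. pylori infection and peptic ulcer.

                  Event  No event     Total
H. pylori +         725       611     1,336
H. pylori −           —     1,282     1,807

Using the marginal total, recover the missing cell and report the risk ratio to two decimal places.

The missing cell is in the unexposed row: 1807 − 1282 = 525.
So a = 725, b = 611, c = 525, d = 1282.
RR = [a/(a+b)] / [c/(c+d)] = (725/1336) / (525/1807) = 0.54266/0.29054 = 1.86780

1.87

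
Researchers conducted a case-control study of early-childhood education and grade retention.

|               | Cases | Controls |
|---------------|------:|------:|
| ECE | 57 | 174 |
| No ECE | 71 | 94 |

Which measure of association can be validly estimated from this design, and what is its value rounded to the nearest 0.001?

Cells: a = 57, b = 174, c = 71, d = 94.
This is a case-control study: participants were sampled on outcome status, so risks in the source population cannot be estimated directly — relative risk is not valid here. The odds ratio is the appropriate measure.
OR = (a·d)/(b·c) = (57 × 94) / (174 × 71) = 5358 / 12354 = 0.43371

0.434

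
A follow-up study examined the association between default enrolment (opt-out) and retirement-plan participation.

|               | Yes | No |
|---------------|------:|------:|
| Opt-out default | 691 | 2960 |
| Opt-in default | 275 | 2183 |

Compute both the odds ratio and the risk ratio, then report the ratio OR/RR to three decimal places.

Cells: a = 691, b = 2960, c = 275, d = 2183.
OR = (691·2183)/(2960·275) = 1508453/814000 = 1.85314
Risk in exposed = 691/3651 = 0.18926; risk in unexposed = 275/2458 = 0.11188; RR = 1.69167
OR/RR = 1.85314 / 1.69167 = 1.09545
The outcome is not rare, so the OR lies further from 1 than the RR.

1.095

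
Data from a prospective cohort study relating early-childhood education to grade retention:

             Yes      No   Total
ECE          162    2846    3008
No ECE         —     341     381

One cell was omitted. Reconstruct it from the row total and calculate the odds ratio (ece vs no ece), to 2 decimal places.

0.49

The missing cell is in the unexposed row: 381 − 341 = 40.
So a = 162, b = 2846, c = 40, d = 341.
OR = (a·d)/(b·c) = (162 × 341) / (2846 × 40) = 55242 / 113840 = 0.48526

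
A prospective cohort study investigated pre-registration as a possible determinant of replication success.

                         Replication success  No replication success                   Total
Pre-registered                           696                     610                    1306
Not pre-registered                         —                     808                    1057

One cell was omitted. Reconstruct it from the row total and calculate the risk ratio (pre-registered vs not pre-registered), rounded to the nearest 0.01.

The missing cell is in the unexposed row: 1057 − 808 = 249.
So a = 696, b = 610, c = 249, d = 808.
RR = [a/(a+b)] / [c/(c+d)] = (696/1306) / (249/1057) = 0.53292/0.23557 = 2.26226

2.26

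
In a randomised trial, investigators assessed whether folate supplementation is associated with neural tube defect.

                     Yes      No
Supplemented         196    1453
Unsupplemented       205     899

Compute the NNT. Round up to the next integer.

15

Risk in treated group = 196/1649 = 0.11886; risk in control = 205/1104 = 0.18569.
Absolute risk reduction = 0.18569 − 0.11886 = 0.06683
NNT = 1 / ARR = 1 / 0.06683 = 14.964 → round up → 15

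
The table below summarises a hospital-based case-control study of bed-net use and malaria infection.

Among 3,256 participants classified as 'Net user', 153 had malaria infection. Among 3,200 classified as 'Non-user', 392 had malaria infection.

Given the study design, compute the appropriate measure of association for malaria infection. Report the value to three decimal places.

0.353

From the description: a = 153, b = 3103, c = 392, d = 2808.
This is a hospital-based case-control study: participants were sampled on outcome status, so risks in the source population cannot be estimated directly — relative risk is not valid here. The odds ratio is the appropriate measure.
OR = (a·d)/(b·c) = (153 × 2808) / (3103 × 392) = 429624 / 1216376 = 0.35320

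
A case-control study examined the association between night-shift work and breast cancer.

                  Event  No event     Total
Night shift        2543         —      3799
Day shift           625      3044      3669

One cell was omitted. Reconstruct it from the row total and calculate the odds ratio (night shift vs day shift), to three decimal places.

The missing cell is in the exposed row: 3799 − 2543 = 1256.
So a = 2543, b = 1256, c = 625, d = 3044.
OR = (a·d)/(b·c) = (2543 × 3044) / (1256 × 625) = 7740892 / 785000 = 9.86101

9.861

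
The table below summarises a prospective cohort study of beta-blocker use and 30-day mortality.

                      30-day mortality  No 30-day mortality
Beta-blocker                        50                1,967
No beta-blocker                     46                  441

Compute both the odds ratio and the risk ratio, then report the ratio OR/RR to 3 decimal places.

0.929

Cells: a = 50, b = 1967, c = 46, d = 441.
OR = (50·441)/(1967·46) = 22050/90482 = 0.24369
Risk in exposed = 50/2017 = 0.02479; risk in unexposed = 46/487 = 0.09446; RR = 0.26244
OR/RR = 0.24369 / 0.26244 = 0.92856
The outcome is rare in both groups, so OR ≈ RR (ratio near 1).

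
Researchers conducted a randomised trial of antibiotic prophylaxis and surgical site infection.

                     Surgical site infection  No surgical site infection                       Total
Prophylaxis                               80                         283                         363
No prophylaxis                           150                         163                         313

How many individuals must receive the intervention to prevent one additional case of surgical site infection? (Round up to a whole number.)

4

Risk in treated group = 80/363 = 0.22039; risk in control = 150/313 = 0.47923.
Absolute risk reduction = 0.47923 − 0.22039 = 0.25885
NNT = 1 / ARR = 1 / 0.25885 = 3.863 → round up → 4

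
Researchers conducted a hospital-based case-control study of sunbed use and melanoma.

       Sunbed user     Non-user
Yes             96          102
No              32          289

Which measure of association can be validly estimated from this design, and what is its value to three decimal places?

8.500

Reading the table with exposure as columns: a = 96 (Sunbed user, case), b = 32 (Sunbed user, non-case), c = 102 (Non-user, case), d = 289.
This is a hospital-based case-control study: participants were sampled on outcome status, so risks in the source population cannot be estimated directly — relative risk is not valid here. The odds ratio is the appropriate measure.
OR = (a·d)/(b·c) = (96 × 289) / (32 × 102) = 27744 / 3264 = 8.50000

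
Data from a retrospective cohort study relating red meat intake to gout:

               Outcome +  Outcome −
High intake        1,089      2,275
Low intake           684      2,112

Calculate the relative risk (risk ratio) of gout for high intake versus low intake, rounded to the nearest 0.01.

1.32

Cells: a = 1089, b = 2275, c = 684, d = 2112.
Risk in exposed = 1089/3364 = 0.32372; risk in unexposed = 684/2796 = 0.24464.
RR = 0.32372 / 0.24464 = 1.32328
The risk among the exposed is 1.32 times that among the unexposed.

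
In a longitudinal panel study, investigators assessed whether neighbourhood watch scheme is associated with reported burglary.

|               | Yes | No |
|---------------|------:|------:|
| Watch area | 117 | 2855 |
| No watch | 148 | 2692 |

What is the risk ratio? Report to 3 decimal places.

Cells: a = 117, b = 2855, c = 148, d = 2692.
Risk in exposed = 117/2972 = 0.03937; risk in unexposed = 148/2840 = 0.05211.
RR = 0.03937 / 0.05211 = 0.75543
The risk is 24% lower among the exposed than among the unexposed.

0.755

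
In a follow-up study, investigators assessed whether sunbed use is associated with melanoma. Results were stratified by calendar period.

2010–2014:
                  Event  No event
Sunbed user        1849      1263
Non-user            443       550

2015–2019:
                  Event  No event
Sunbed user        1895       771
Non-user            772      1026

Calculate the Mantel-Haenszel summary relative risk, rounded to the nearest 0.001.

RR_MH = Σ(aᵢ·n₀ᵢ/nᵢ) / Σ(cᵢ·n₁ᵢ/nᵢ), with n₁ᵢ = aᵢ+bᵢ (exposed), n₀ᵢ = cᵢ+dᵢ (unexposed), nᵢ = n₁ᵢ+n₀ᵢ.
Stratum 1 (2010–2014): n₁ = 3112, n₀ = 993, n = 4105; a·n₀/n = 1849·993/4105 = 447.2733; c·n₁/n = 443·3112/4105 = 335.8382
Stratum 2 (2015–2019): n₁ = 2666, n₀ = 1798, n = 4464; a·n₀/n = 1895·1798/4464 = 763.2639; c·n₁/n = 772·2666/4464 = 461.0556
RR_MH = (447.2733 + 763.2639) / (335.8382 + 461.0556) = 1210.5372 / 796.8938 = 1.51907

1.519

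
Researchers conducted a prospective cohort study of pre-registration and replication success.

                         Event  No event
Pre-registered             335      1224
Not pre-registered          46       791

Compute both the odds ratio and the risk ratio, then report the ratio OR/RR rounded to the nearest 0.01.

1.20

Cells: a = 335, b = 1224, c = 46, d = 791.
OR = (335·791)/(1224·46) = 264985/56304 = 4.70633
Risk in exposed = 335/1559 = 0.21488; risk in unexposed = 46/837 = 0.05496; RR = 3.90991
OR/RR = 4.70633 / 3.90991 = 1.20369
The outcome is not rare, so the OR lies further from 1 than the RR.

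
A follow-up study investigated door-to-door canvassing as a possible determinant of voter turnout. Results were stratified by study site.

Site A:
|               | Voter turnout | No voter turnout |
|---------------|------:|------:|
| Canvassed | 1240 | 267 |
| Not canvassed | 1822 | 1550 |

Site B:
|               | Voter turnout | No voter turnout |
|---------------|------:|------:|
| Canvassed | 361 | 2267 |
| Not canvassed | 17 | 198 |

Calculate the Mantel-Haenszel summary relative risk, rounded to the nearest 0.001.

RR_MH = Σ(aᵢ·n₀ᵢ/nᵢ) / Σ(cᵢ·n₁ᵢ/nᵢ), with n₁ᵢ = aᵢ+bᵢ (exposed), n₀ᵢ = cᵢ+dᵢ (unexposed), nᵢ = n₁ᵢ+n₀ᵢ.
Stratum 1 (Site A): n₁ = 1507, n₀ = 3372, n = 4879; a·n₀/n = 1240·3372/4879 = 856.9953; c·n₁/n = 1822·1507/4879 = 562.7698
Stratum 2 (Site B): n₁ = 2628, n₀ = 215, n = 2843; a·n₀/n = 361·215/2843 = 27.3004; c·n₁/n = 17·2628/2843 = 15.7144
RR_MH = (856.9953 + 27.3004) / (562.7698 + 15.7144) = 884.2957 / 578.4842 = 1.52864

1.529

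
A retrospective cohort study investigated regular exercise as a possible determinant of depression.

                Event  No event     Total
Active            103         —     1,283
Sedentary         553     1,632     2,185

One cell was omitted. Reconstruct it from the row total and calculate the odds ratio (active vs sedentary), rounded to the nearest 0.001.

The missing cell is in the exposed row: 1283 − 103 = 1180.
So a = 103, b = 1180, c = 553, d = 1632.
OR = (a·d)/(b·c) = (103 × 1632) / (1180 × 553) = 168096 / 652540 = 0.25760

0.258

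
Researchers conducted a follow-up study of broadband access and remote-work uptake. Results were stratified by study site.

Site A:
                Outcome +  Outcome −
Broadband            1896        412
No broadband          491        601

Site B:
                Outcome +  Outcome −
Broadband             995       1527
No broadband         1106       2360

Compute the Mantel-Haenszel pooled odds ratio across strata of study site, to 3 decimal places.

2.129

OR_MH = Σ(aᵢdᵢ/nᵢ) / Σ(bᵢcᵢ/nᵢ), where nᵢ is the stratum total.
Stratum 1 (Site A): n = 3400; a·d/n = 1896·601/3400 = 335.1459; b·c/n = 412·491/3400 = 59.4976
Stratum 2 (Site B): n = 5988; a·d/n = 995·2360/5988 = 392.1510; b·c/n = 1527·1106/5988 = 282.0411
OR_MH = (335.1459 + 392.1510) / (59.4976 + 282.0411) = 727.2969 / 341.5387 = 2.12947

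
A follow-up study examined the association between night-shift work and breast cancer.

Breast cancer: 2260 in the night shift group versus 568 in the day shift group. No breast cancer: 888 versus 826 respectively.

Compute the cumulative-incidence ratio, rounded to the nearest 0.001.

From the description: a = 2260, b = 888, c = 568, d = 826.
Risk in exposed = 2260/3148 = 0.71792; risk in unexposed = 568/1394 = 0.40746.
RR = 0.71792 / 0.40746 = 1.76193
The risk among the exposed is 1.76 times that among the unexposed.

1.762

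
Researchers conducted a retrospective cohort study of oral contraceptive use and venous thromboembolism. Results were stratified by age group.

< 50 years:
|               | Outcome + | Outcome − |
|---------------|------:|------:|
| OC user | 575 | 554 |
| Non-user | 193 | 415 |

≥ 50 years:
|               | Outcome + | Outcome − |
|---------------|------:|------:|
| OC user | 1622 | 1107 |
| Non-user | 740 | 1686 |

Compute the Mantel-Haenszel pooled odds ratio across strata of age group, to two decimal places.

3.03

OR_MH = Σ(aᵢdᵢ/nᵢ) / Σ(bᵢcᵢ/nᵢ), where nᵢ is the stratum total.
Stratum 1 (< 50 years): n = 1737; a·d/n = 575·415/1737 = 137.3777; b·c/n = 554·193/1737 = 61.5556
Stratum 2 (≥ 50 years): n = 5155; a·d/n = 1622·1686/5155 = 530.4931; b·c/n = 1107·740/5155 = 158.9098
OR_MH = (137.3777 + 530.4931) / (61.5556 + 158.9098) = 667.8708 / 220.4654 = 3.02937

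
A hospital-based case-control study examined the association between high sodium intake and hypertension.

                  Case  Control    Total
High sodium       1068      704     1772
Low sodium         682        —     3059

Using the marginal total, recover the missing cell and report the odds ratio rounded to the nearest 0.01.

The missing cell is in the unexposed row: 3059 − 682 = 2377.
So a = 1068, b = 704, c = 682, d = 2377.
OR = (a·d)/(b·c) = (1068 × 2377) / (704 × 682) = 2538636 / 480128 = 5.28742

5.29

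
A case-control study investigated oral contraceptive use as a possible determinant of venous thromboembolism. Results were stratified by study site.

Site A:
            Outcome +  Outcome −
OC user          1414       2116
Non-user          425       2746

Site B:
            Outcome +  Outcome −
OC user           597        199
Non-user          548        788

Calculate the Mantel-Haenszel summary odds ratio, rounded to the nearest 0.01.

OR_MH = Σ(aᵢdᵢ/nᵢ) / Σ(bᵢcᵢ/nᵢ), where nᵢ is the stratum total.
Stratum 1 (Site A): n = 6701; a·d/n = 1414·2746/6701 = 579.4425; b·c/n = 2116·425/6701 = 134.2039
Stratum 2 (Site B): n = 2132; a·d/n = 597·788/2132 = 220.6548; b·c/n = 199·548/2132 = 51.1501
OR_MH = (579.4425 + 220.6548) / (134.2039 + 51.1501) = 800.0973 / 185.3539 = 4.31659

4.32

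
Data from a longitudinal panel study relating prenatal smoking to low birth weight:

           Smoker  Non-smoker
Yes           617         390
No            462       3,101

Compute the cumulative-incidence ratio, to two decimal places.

Reading the table with exposure as columns: a = 617 (Smoker, case), b = 462 (Smoker, non-case), c = 390 (Non-smoker, case), d = 3101.
Risk in exposed = 617/1079 = 0.57183; risk in unexposed = 390/3491 = 0.11172.
RR = 0.57183 / 0.11172 = 5.11857
The risk among the exposed is 5.12 times that among the unexposed.

5.12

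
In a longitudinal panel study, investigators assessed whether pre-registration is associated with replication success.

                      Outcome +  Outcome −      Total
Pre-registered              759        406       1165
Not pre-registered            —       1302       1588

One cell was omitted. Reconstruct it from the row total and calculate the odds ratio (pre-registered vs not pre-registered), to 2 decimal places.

The missing cell is in the unexposed row: 1588 − 1302 = 286.
So a = 759, b = 406, c = 286, d = 1302.
OR = (a·d)/(b·c) = (759 × 1302) / (406 × 286) = 988218 / 116116 = 8.51061

8.51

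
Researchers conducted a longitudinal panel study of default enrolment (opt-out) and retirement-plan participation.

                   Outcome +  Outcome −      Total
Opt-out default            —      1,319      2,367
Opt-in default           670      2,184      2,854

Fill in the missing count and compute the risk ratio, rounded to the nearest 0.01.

1.89

The missing cell is in the exposed row: 2367 − 1319 = 1048.
So a = 1048, b = 1319, c = 670, d = 2184.
RR = [a/(a+b)] / [c/(c+d)] = (1048/2367) / (670/2854) = 0.44275/0.23476 = 1.88600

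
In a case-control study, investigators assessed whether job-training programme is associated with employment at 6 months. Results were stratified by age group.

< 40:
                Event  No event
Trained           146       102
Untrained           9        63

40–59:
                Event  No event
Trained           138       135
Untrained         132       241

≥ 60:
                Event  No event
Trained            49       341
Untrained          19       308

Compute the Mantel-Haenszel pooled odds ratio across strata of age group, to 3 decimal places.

OR_MH = Σ(aᵢdᵢ/nᵢ) / Σ(bᵢcᵢ/nᵢ), where nᵢ is the stratum total.
Stratum 1 (< 40): n = 320; a·d/n = 146·63/320 = 28.7437; b·c/n = 102·9/320 = 2.8687
Stratum 2 (40–59): n = 646; a·d/n = 138·241/646 = 51.4830; b·c/n = 135·132/646 = 27.5851
Stratum 3 (≥ 60): n = 717; a·d/n = 49·308/717 = 21.0488; b·c/n = 341·19/717 = 9.0363
OR_MH = (28.7437 + 51.4830 + 21.0488) / (2.8687 + 27.5851 + 9.0363) = 101.2755 / 39.4902 = 2.56458

2.565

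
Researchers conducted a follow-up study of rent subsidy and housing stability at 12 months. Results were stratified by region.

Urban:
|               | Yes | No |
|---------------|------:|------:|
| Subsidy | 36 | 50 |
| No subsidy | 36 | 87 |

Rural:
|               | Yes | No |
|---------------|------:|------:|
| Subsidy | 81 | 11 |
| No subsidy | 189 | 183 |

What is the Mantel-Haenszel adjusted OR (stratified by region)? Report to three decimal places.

OR_MH = Σ(aᵢdᵢ/nᵢ) / Σ(bᵢcᵢ/nᵢ), where nᵢ is the stratum total.
Stratum 1 (Urban): n = 209; a·d/n = 36·87/209 = 14.9856; b·c/n = 50·36/209 = 8.6124
Stratum 2 (Rural): n = 464; a·d/n = 81·183/464 = 31.9461; b·c/n = 11·189/464 = 4.4806
OR_MH = (14.9856 + 31.9461) / (8.6124 + 4.4806) = 46.9318 / 13.0930 = 3.58448

3.584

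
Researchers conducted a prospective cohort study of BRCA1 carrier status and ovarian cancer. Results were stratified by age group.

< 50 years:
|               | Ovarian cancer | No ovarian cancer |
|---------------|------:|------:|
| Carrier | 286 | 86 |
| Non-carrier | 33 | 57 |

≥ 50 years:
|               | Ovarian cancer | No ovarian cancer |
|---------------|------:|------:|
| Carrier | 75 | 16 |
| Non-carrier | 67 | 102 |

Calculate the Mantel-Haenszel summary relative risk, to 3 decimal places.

2.088

RR_MH = Σ(aᵢ·n₀ᵢ/nᵢ) / Σ(cᵢ·n₁ᵢ/nᵢ), with n₁ᵢ = aᵢ+bᵢ (exposed), n₀ᵢ = cᵢ+dᵢ (unexposed), nᵢ = n₁ᵢ+n₀ᵢ.
Stratum 1 (< 50 years): n₁ = 372, n₀ = 90, n = 462; a·n₀/n = 286·90/462 = 55.7143; c·n₁/n = 33·372/462 = 26.5714
Stratum 2 (≥ 50 years): n₁ = 91, n₀ = 169, n = 260; a·n₀/n = 75·169/260 = 48.7500; c·n₁/n = 67·91/260 = 23.4500
RR_MH = (55.7143 + 48.7500) / (26.5714 + 23.4500) = 104.4643 / 50.0214 = 2.08839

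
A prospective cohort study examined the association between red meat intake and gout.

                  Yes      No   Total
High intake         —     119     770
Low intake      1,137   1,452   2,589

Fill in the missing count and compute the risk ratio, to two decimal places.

The missing cell is in the exposed row: 770 − 119 = 651.
So a = 651, b = 119, c = 1137, d = 1452.
RR = [a/(a+b)] / [c/(c+d)] = (651/770) / (1137/2589) = 0.84545/0.43917 = 1.92514

1.93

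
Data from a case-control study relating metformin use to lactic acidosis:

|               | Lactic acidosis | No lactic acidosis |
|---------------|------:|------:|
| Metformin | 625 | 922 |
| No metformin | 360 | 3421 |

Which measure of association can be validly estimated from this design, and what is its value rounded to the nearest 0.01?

6.44

Cells: a = 625, b = 922, c = 360, d = 3421.
This is a case-control study: participants were sampled on outcome status, so risks in the source population cannot be estimated directly — relative risk is not valid here. The odds ratio is the appropriate measure.
OR = (a·d)/(b·c) = (625 × 3421) / (922 × 360) = 2138125 / 331920 = 6.44169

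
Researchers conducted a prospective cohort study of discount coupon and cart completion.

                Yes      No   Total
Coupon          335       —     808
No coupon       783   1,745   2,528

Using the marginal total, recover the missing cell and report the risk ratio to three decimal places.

The missing cell is in the exposed row: 808 − 335 = 473.
So a = 335, b = 473, c = 783, d = 1745.
RR = [a/(a+b)] / [c/(c+d)] = (335/808) / (783/2528) = 0.41460/0.30973 = 1.33859

1.339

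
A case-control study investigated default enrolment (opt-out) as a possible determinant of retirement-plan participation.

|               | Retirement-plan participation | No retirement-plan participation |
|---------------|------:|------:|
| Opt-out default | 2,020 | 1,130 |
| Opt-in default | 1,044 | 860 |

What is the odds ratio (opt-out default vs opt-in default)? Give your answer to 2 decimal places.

Cells: a = 2020, b = 1130, c = 1044, d = 860.
OR = (a·d)/(b·c) = (2020 × 860) / (1130 × 1044) = 1737200 / 1179720 = 1.47255
The odds of retirement-plan participation are about 1.47 times as high in the opt-out default group.

1.47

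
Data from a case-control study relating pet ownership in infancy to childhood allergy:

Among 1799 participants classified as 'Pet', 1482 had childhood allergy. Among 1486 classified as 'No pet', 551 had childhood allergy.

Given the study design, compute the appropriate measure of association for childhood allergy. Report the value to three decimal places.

7.933

From the description: a = 1482, b = 317, c = 551, d = 935.
This is a case-control study: participants were sampled on outcome status, so risks in the source population cannot be estimated directly — relative risk is not valid here. The odds ratio is the appropriate measure.
OR = (a·d)/(b·c) = (1482 × 935) / (317 × 551) = 1385670 / 174667 = 7.93321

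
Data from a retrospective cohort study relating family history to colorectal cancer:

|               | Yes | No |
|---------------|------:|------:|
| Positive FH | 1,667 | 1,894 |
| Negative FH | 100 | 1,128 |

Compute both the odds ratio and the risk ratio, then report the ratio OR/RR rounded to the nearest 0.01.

Cells: a = 1667, b = 1894, c = 100, d = 1128.
OR = (1667·1128)/(1894·100) = 1880376/189400 = 9.92807
Risk in exposed = 1667/3561 = 0.46813; risk in unexposed = 100/1228 = 0.08143; RR = 5.74860
OR/RR = 9.92807 / 5.74860 = 1.72704
The outcome is not rare, so the OR lies further from 1 than the RR.

1.73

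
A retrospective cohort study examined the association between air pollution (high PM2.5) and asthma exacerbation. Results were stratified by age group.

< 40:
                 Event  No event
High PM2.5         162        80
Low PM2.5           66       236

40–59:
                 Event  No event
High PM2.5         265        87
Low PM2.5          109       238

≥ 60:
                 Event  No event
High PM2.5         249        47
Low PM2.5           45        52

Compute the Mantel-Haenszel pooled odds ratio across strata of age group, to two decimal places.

6.75

OR_MH = Σ(aᵢdᵢ/nᵢ) / Σ(bᵢcᵢ/nᵢ), where nᵢ is the stratum total.
Stratum 1 (< 40): n = 544; a·d/n = 162·236/544 = 70.2794; b·c/n = 80·66/544 = 9.7059
Stratum 2 (40–59): n = 699; a·d/n = 265·238/699 = 90.2289; b·c/n = 87·109/699 = 13.5665
Stratum 3 (≥ 60): n = 393; a·d/n = 249·52/393 = 32.9466; b·c/n = 47·45/393 = 5.3817
OR_MH = (70.2794 + 90.2289 + 32.9466) / (9.7059 + 13.5665 + 5.3817) = 193.4549 / 28.6541 = 6.75139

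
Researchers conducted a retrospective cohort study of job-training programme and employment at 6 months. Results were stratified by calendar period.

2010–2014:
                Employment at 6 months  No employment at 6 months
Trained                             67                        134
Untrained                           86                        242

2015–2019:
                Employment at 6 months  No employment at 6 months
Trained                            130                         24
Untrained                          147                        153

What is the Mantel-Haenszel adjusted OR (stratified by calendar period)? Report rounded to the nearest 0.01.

OR_MH = Σ(aᵢdᵢ/nᵢ) / Σ(bᵢcᵢ/nᵢ), where nᵢ is the stratum total.
Stratum 1 (2010–2014): n = 529; a·d/n = 67·242/529 = 30.6503; b·c/n = 134·86/529 = 21.7845
Stratum 2 (2015–2019): n = 454; a·d/n = 130·153/454 = 43.8106; b·c/n = 24·147/454 = 7.7709
OR_MH = (30.6503 + 43.8106) / (21.7845 + 7.7709) = 74.4609 / 29.5554 = 2.51936

2.52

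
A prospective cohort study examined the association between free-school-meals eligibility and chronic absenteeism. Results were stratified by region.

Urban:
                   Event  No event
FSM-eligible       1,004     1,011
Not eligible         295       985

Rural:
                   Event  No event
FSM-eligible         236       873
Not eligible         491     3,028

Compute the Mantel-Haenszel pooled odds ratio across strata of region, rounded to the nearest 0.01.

2.48

OR_MH = Σ(aᵢdᵢ/nᵢ) / Σ(bᵢcᵢ/nᵢ), where nᵢ is the stratum total.
Stratum 1 (Urban): n = 3295; a·d/n = 1004·985/3295 = 300.1335; b·c/n = 1011·295/3295 = 90.5144
Stratum 2 (Rural): n = 4628; a·d/n = 236·3028/4628 = 154.4097; b·c/n = 873·491/4628 = 92.6195
OR_MH = (300.1335 + 154.4097) / (90.5144 + 92.6195) = 454.5432 / 183.1339 = 2.48203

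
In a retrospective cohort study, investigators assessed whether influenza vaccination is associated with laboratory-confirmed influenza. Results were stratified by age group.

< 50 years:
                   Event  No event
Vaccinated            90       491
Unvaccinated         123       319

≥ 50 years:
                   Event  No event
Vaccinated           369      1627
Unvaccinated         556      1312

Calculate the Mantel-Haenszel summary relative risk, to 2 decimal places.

0.61

RR_MH = Σ(aᵢ·n₀ᵢ/nᵢ) / Σ(cᵢ·n₁ᵢ/nᵢ), with n₁ᵢ = aᵢ+bᵢ (exposed), n₀ᵢ = cᵢ+dᵢ (unexposed), nᵢ = n₁ᵢ+n₀ᵢ.
Stratum 1 (< 50 years): n₁ = 581, n₀ = 442, n = 1023; a·n₀/n = 90·442/1023 = 38.8856; c·n₁/n = 123·581/1023 = 69.8563
Stratum 2 (≥ 50 years): n₁ = 1996, n₀ = 1868, n = 3864; a·n₀/n = 369·1868/3864 = 178.3882; c·n₁/n = 556·1996/3864 = 287.2091
RR_MH = (38.8856 + 178.3882) / (69.8563 + 287.2091) = 217.2738 / 357.0654 = 0.60850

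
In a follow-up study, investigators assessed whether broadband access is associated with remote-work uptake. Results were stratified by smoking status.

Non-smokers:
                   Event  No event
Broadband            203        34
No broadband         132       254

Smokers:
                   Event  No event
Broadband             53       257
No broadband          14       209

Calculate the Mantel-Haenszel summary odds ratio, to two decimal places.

7.42

OR_MH = Σ(aᵢdᵢ/nᵢ) / Σ(bᵢcᵢ/nᵢ), where nᵢ is the stratum total.
Stratum 1 (Non-smokers): n = 623; a·d/n = 203·254/623 = 82.7640; b·c/n = 34·132/623 = 7.2039
Stratum 2 (Smokers): n = 533; a·d/n = 53·209/533 = 20.7824; b·c/n = 257·14/533 = 6.7505
OR_MH = (82.7640 + 20.7824) / (7.2039 + 6.7505) = 103.5464 / 13.9543 = 7.42038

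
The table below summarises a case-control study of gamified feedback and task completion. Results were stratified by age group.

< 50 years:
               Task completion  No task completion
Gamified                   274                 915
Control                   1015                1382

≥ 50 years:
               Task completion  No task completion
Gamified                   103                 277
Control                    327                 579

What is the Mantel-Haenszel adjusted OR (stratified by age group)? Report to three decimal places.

OR_MH = Σ(aᵢdᵢ/nᵢ) / Σ(bᵢcᵢ/nᵢ), where nᵢ is the stratum total.
Stratum 1 (< 50 years): n = 3586; a·d/n = 274·1382/3586 = 105.5962; b·c/n = 915·1015/3586 = 258.9863
Stratum 2 (≥ 50 years): n = 1286; a·d/n = 103·579/1286 = 46.3740; b·c/n = 277·327/1286 = 70.4347
OR_MH = (105.5962 + 46.3740) / (258.9863 + 70.4347) = 151.9702 / 329.4210 = 0.46133

0.461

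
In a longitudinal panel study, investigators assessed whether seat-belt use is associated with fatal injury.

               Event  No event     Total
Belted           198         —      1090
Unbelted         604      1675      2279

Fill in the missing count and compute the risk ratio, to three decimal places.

0.685

The missing cell is in the exposed row: 1090 − 198 = 892.
So a = 198, b = 892, c = 604, d = 1675.
RR = [a/(a+b)] / [c/(c+d)] = (198/1090) / (604/2279) = 0.18165/0.26503 = 0.68540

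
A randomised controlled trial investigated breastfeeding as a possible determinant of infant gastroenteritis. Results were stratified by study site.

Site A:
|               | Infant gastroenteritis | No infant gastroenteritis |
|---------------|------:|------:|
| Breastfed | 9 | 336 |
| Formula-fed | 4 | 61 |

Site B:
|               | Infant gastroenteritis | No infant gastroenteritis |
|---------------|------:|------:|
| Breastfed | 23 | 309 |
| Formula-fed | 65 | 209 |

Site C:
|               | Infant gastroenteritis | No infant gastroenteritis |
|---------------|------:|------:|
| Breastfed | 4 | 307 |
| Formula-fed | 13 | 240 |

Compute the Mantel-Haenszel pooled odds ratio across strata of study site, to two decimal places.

0.25

OR_MH = Σ(aᵢdᵢ/nᵢ) / Σ(bᵢcᵢ/nᵢ), where nᵢ is the stratum total.
Stratum 1 (Site A): n = 410; a·d/n = 9·61/410 = 1.3390; b·c/n = 336·4/410 = 3.2780
Stratum 2 (Site B): n = 606; a·d/n = 23·209/606 = 7.9323; b·c/n = 309·65/606 = 33.1436
Stratum 3 (Site C): n = 564; a·d/n = 4·240/564 = 1.7021; b·c/n = 307·13/564 = 7.0762
OR_MH = (1.3390 + 7.9323 + 1.7021) / (3.2780 + 33.1436 + 7.0762) = 10.9735 / 43.4979 = 0.25228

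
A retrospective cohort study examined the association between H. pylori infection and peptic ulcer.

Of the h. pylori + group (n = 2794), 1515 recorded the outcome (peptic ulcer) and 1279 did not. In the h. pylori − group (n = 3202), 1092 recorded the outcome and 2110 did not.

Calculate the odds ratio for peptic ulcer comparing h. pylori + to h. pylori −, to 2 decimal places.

2.29

From the description: a = 1515, b = 1279, c = 1092, d = 2110.
OR = (a·d)/(b·c) = (1515 × 2110) / (1279 × 1092) = 3196650 / 1396668 = 2.28877
The odds of peptic ulcer are about 2.29 times as high in the h. pylori + group.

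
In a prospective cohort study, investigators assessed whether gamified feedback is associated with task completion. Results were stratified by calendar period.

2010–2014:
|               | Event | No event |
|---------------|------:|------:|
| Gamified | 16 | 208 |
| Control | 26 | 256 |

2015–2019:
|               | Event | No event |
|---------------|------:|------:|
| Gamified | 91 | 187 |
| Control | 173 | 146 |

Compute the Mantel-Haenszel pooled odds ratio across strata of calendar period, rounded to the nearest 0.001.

OR_MH = Σ(aᵢdᵢ/nᵢ) / Σ(bᵢcᵢ/nᵢ), where nᵢ is the stratum total.
Stratum 1 (2010–2014): n = 506; a·d/n = 16·256/506 = 8.0949; b·c/n = 208·26/506 = 10.6877
Stratum 2 (2015–2019): n = 597; a·d/n = 91·146/597 = 22.2546; b·c/n = 187·173/597 = 54.1893
OR_MH = (8.0949 + 22.2546) / (10.6877 + 54.1893) = 30.3495 / 64.8770 = 0.46780

0.468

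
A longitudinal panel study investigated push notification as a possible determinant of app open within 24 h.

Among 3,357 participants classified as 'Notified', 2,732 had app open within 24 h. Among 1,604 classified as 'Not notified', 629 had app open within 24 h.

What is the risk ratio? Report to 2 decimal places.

From the description: a = 2732, b = 625, c = 629, d = 975.
Risk in exposed = 2732/3357 = 0.81382; risk in unexposed = 629/1604 = 0.39214.
RR = 0.81382 / 0.39214 = 2.07531
The risk among the exposed is 2.08 times that among the unexposed.

2.08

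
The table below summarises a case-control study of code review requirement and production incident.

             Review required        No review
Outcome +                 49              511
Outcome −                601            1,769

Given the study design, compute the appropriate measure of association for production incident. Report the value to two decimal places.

0.28

Reading the table with exposure as columns: a = 49 (Review required, case), b = 601 (Review required, non-case), c = 511 (No review, case), d = 1769.
This is a case-control study: participants were sampled on outcome status, so risks in the source population cannot be estimated directly — relative risk is not valid here. The odds ratio is the appropriate measure.
OR = (a·d)/(b·c) = (49 × 1769) / (601 × 511) = 86681 / 307111 = 0.28225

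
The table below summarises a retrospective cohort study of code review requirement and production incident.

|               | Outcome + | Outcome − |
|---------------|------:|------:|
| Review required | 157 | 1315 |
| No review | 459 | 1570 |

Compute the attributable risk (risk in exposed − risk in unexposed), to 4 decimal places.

Cells: a = 157, b = 1315, c = 459, d = 1570.
Risk in exposed = 157/1472 = 0.106658; risk in unexposed = 459/2029 = 0.226220.
Risk difference = 0.106658 − 0.226220 = -0.119562

-0.1196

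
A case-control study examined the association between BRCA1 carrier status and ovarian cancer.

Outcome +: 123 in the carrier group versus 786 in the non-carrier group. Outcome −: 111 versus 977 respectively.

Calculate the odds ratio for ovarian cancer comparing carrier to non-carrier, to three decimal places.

From the description: a = 123, b = 111, c = 786, d = 977.
OR = (a·d)/(b·c) = (123 × 977) / (111 × 786) = 120171 / 87246 = 1.37738
The odds of ovarian cancer are about 1.38 times as high in the carrier group.

1.377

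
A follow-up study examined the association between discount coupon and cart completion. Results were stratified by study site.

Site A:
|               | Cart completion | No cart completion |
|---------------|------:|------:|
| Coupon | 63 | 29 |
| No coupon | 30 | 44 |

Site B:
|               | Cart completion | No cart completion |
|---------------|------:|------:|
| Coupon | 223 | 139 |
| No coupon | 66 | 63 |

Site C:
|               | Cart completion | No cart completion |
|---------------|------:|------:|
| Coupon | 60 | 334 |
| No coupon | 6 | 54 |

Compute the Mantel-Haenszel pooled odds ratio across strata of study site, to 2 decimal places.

OR_MH = Σ(aᵢdᵢ/nᵢ) / Σ(bᵢcᵢ/nᵢ), where nᵢ is the stratum total.
Stratum 1 (Site A): n = 166; a·d/n = 63·44/166 = 16.6988; b·c/n = 29·30/166 = 5.2410
Stratum 2 (Site B): n = 491; a·d/n = 223·63/491 = 28.6130; b·c/n = 139·66/491 = 18.6843
Stratum 3 (Site C): n = 454; a·d/n = 60·54/454 = 7.1366; b·c/n = 334·6/454 = 4.4141
OR_MH = (16.6988 + 28.6130 + 7.1366) / (5.2410 + 18.6843 + 4.4141) = 52.4484 / 28.3394 = 1.85072

1.85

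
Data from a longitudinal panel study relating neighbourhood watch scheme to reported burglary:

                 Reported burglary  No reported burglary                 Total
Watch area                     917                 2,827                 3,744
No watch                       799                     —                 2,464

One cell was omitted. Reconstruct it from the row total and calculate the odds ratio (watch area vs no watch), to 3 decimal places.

The missing cell is in the unexposed row: 2464 − 799 = 1665.
So a = 917, b = 2827, c = 799, d = 1665.
OR = (a·d)/(b·c) = (917 × 1665) / (2827 × 799) = 1526805 / 2258773 = 0.67594

0.676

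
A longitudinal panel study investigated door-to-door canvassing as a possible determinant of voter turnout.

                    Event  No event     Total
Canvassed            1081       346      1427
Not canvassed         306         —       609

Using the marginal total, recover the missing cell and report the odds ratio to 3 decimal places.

3.094

The missing cell is in the unexposed row: 609 − 306 = 303.
So a = 1081, b = 346, c = 306, d = 303.
OR = (a·d)/(b·c) = (1081 × 303) / (346 × 306) = 327543 / 105876 = 3.09365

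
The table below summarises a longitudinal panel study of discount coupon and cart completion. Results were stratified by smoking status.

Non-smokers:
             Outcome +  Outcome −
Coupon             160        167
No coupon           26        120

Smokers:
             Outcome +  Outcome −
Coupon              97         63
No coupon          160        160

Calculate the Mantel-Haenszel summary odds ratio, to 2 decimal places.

OR_MH = Σ(aᵢdᵢ/nᵢ) / Σ(bᵢcᵢ/nᵢ), where nᵢ is the stratum total.
Stratum 1 (Non-smokers): n = 473; a·d/n = 160·120/473 = 40.5920; b·c/n = 167·26/473 = 9.1797
Stratum 2 (Smokers): n = 480; a·d/n = 97·160/480 = 32.3333; b·c/n = 63·160/480 = 21.0000
OR_MH = (40.5920 + 32.3333) / (9.1797 + 21.0000) = 72.9253 / 30.1797 = 2.41637

2.42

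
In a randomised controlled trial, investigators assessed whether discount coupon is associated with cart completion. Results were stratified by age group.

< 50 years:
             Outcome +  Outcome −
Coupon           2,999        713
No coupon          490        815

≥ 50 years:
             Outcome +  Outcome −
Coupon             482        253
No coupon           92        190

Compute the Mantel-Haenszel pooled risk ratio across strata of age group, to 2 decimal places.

2.13

RR_MH = Σ(aᵢ·n₀ᵢ/nᵢ) / Σ(cᵢ·n₁ᵢ/nᵢ), with n₁ᵢ = aᵢ+bᵢ (exposed), n₀ᵢ = cᵢ+dᵢ (unexposed), nᵢ = n₁ᵢ+n₀ᵢ.
Stratum 1 (< 50 years): n₁ = 3712, n₀ = 1305, n = 5017; a·n₀/n = 2999·1305/5017 = 780.0867; c·n₁/n = 490·3712/5017 = 362.5434
Stratum 2 (≥ 50 years): n₁ = 735, n₀ = 282, n = 1017; a·n₀/n = 482·282/1017 = 133.6519; c·n₁/n = 92·735/1017 = 66.4897
RR_MH = (780.0867 + 133.6519) / (362.5434 + 66.4897) = 913.7386 / 429.0330 = 2.12976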